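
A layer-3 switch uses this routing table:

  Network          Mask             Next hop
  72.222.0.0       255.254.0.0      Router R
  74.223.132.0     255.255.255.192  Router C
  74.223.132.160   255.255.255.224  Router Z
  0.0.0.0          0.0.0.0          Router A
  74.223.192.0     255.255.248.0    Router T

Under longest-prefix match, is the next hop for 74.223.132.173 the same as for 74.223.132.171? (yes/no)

yes

74.223.132.173: longest match 74.223.132.160/27 -> Router Z
74.223.132.171: longest match 74.223.132.160/27 -> Router Z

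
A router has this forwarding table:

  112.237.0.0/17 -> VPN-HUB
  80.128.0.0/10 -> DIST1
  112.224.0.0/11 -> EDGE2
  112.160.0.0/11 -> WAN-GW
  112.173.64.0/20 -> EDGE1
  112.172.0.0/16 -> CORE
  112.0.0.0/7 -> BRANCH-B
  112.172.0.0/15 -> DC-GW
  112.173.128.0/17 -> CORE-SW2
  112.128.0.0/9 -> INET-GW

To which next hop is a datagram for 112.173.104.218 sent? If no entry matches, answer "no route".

DC-GW

Routes whose prefix contains 112.173.104.218:
  112.0.0.0/7 (112.0.0.0 - 113.255.255.255) -> BRANCH-B
  112.128.0.0/9 (112.128.0.0 - 112.255.255.255) -> INET-GW
  112.160.0.0/11 (112.160.0.0 - 112.191.255.255) -> WAN-GW
  112.172.0.0/15 (112.172.0.0 - 112.173.255.255) -> DC-GW
More-specific entries that do NOT match:
  112.173.64.0/20 (112.173.64.0 - 112.173.79.255) does not contain 112.173.104.218
  112.237.0.0/17 (112.237.0.0 - 112.237.127.255) does not contain 112.173.104.218
  112.173.128.0/17 (112.173.128.0 - 112.173.255.255) does not contain 112.173.104.218
  112.172.0.0/16 (112.172.0.0 - 112.172.255.255) does not contain 112.173.104.218
Longest matching prefix is /15 -> next hop DC-GW.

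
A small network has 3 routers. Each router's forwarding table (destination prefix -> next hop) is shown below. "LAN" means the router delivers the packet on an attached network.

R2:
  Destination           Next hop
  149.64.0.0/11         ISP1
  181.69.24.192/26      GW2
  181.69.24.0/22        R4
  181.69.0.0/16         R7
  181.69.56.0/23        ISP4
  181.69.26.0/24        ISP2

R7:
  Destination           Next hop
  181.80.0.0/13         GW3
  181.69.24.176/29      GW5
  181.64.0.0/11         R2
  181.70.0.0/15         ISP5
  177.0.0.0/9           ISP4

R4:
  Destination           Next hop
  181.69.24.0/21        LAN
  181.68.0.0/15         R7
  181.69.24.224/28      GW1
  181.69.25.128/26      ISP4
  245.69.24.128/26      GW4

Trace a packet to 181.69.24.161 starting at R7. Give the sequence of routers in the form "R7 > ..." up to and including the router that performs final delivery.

At R7: longest match for 181.69.24.161 is 181.64.0.0/11 -> R2
At R2: longest match for 181.69.24.161 is 181.69.24.0/22 -> R4
At R4: longest match for 181.69.24.161 is 181.69.24.0/21 -> LAN

R7 > R2 > R4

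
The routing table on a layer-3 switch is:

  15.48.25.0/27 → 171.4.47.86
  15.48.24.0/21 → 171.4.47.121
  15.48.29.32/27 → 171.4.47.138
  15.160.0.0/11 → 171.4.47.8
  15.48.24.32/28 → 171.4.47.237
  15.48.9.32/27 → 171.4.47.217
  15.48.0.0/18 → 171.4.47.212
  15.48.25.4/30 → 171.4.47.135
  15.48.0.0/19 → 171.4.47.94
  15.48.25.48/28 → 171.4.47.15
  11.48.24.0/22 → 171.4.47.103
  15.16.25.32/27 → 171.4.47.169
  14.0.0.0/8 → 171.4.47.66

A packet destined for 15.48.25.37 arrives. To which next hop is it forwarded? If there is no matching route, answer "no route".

171.4.47.121

Routes whose prefix contains 15.48.25.37:
  15.48.0.0/18 (15.48.0.0 - 15.48.63.255) -> 171.4.47.212
  15.48.0.0/19 (15.48.0.0 - 15.48.31.255) -> 171.4.47.94
  15.48.24.0/21 (15.48.24.0 - 15.48.31.255) -> 171.4.47.121
More-specific entries that do NOT match:
  15.48.25.4/30 (15.48.25.4 - 15.48.25.7) does not contain 15.48.25.37
  15.48.24.32/28 (15.48.24.32 - 15.48.24.47) does not contain 15.48.25.37
  15.48.25.48/28 (15.48.25.48 - 15.48.25.63) does not contain 15.48.25.37
  15.48.25.0/27 (15.48.25.0 - 15.48.25.31) does not contain 15.48.25.37
  15.48.29.32/27 (15.48.29.32 - 15.48.29.63) does not contain 15.48.25.37
  15.48.9.32/27 (15.48.9.32 - 15.48.9.63) does not contain 15.48.25.37
  15.16.25.32/27 (15.16.25.32 - 15.16.25.63) does not contain 15.48.25.37
  11.48.24.0/22 (11.48.24.0 - 11.48.27.255) does not contain 15.48.25.37
Longest matching prefix is /21 -> next hop 171.4.47.121.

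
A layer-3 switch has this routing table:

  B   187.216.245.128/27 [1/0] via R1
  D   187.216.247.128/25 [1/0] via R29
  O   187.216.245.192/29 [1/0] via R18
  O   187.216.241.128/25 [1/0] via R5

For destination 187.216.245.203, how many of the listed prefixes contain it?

0

No listed prefix contains 187.216.245.203.
Total matching entries: 0.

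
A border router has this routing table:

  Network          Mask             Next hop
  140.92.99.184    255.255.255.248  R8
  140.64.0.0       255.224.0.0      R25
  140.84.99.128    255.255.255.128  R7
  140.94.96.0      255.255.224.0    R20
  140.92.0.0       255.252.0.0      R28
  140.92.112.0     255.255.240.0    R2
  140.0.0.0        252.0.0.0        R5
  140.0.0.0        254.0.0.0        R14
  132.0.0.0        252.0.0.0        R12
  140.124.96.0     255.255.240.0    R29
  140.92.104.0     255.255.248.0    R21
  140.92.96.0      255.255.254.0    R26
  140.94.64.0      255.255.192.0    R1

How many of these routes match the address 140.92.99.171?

Prefixes containing 140.92.99.171:
  140.0.0.0/6 (140.0.0.0 - 143.255.255.255)
  140.0.0.0/7 (140.0.0.0 - 141.255.255.255)
  140.64.0.0/11 (140.64.0.0 - 140.95.255.255)
  140.92.0.0/14 (140.92.0.0 - 140.95.255.255)
Total matching entries: 4.

4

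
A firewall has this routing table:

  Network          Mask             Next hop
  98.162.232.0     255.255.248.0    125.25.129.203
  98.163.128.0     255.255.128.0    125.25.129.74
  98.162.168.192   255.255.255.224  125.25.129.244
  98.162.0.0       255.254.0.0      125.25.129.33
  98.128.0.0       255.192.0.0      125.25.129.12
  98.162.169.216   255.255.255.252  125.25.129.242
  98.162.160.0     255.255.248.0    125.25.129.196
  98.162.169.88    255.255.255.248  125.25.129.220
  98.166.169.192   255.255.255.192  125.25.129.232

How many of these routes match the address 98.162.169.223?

Prefixes containing 98.162.169.223:
  98.128.0.0/10 (98.128.0.0 - 98.191.255.255)
  98.162.0.0/15 (98.162.0.0 - 98.163.255.255)
Total matching entries: 2.

2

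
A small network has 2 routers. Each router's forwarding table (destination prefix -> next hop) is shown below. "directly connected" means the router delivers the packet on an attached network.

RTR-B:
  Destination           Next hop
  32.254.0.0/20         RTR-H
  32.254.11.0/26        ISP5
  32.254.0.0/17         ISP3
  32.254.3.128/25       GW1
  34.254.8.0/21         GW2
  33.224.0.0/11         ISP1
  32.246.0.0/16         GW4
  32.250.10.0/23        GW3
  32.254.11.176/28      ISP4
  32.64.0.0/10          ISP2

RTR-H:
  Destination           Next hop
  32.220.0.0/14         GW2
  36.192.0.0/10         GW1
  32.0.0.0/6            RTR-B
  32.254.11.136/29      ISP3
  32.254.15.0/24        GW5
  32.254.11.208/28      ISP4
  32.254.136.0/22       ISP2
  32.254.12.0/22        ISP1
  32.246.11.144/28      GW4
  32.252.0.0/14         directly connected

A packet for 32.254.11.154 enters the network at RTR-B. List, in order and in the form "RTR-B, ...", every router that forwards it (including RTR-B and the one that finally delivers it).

RTR-B, RTR-H

At RTR-B: longest match for 32.254.11.154 is 32.254.0.0/20 -> RTR-H
At RTR-H: longest match for 32.254.11.154 is 32.252.0.0/14 -> directly connected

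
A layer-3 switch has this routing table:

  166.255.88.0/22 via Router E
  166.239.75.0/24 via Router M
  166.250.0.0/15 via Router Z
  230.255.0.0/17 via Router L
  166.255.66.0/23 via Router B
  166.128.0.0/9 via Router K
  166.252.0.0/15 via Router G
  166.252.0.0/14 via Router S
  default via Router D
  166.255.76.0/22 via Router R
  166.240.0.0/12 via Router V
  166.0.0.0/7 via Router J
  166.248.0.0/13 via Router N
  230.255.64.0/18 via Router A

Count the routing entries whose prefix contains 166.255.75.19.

Prefixes containing 166.255.75.19:
  0.0.0.0/0 (default, matches everything)
  166.0.0.0/7 (166.0.0.0 - 167.255.255.255)
  166.128.0.0/9 (166.128.0.0 - 166.255.255.255)
  166.240.0.0/12 (166.240.0.0 - 166.255.255.255)
  166.248.0.0/13 (166.248.0.0 - 166.255.255.255)
  166.252.0.0/14 (166.252.0.0 - 166.255.255.255)
Total matching entries: 6.

6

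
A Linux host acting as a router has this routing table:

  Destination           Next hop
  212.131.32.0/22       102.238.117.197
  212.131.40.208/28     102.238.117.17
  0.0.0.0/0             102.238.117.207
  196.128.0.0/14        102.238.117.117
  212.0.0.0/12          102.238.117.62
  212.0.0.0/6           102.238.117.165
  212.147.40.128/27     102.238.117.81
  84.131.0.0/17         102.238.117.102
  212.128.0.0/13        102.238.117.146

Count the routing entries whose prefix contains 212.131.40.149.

3

Prefixes containing 212.131.40.149:
  0.0.0.0/0 (default, matches everything)
  212.0.0.0/6 (212.0.0.0 - 215.255.255.255)
  212.128.0.0/13 (212.128.0.0 - 212.135.255.255)
Total matching entries: 3.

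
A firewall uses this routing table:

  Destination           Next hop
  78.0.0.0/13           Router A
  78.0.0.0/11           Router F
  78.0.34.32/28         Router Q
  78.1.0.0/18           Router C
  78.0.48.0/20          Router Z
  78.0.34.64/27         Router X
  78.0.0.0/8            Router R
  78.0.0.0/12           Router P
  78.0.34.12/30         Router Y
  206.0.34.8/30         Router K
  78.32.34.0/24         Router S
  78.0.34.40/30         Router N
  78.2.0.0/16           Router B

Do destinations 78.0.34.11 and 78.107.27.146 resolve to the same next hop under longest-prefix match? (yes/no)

no

78.0.34.11: longest match 78.0.0.0/13 -> Router A
78.107.27.146: longest match 78.0.0.0/8 -> Router R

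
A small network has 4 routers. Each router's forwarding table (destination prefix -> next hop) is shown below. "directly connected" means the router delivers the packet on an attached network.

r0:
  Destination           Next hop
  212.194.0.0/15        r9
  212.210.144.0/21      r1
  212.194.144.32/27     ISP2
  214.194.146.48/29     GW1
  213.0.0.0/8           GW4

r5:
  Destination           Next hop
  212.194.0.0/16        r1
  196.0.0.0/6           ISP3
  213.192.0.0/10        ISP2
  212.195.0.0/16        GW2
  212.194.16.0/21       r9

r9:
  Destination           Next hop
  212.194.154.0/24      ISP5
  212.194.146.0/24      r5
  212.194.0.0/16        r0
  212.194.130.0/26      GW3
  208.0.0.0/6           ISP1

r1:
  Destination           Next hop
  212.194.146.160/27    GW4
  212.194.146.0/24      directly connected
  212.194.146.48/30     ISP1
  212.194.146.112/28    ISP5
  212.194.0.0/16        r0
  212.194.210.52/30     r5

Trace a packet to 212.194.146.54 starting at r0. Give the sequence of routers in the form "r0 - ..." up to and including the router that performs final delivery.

r0 - r9 - r5 - r1

At r0: longest match for 212.194.146.54 is 212.194.0.0/15 -> r9
At r9: longest match for 212.194.146.54 is 212.194.146.0/24 -> r5
At r5: longest match for 212.194.146.54 is 212.194.0.0/16 -> r1
At r1: longest match for 212.194.146.54 is 212.194.146.0/24 -> directly connected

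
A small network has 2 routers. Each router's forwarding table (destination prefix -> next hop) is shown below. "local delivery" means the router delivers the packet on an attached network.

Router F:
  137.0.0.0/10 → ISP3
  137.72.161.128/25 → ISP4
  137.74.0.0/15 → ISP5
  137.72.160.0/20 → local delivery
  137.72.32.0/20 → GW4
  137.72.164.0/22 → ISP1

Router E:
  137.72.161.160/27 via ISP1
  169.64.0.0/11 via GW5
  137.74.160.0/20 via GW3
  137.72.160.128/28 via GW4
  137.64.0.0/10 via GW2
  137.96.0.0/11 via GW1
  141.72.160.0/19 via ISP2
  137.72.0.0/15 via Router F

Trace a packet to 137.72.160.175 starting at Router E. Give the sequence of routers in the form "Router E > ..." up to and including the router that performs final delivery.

Router E > Router F

At Router E: longest match for 137.72.160.175 is 137.72.0.0/15 -> Router F
At Router F: longest match for 137.72.160.175 is 137.72.160.0/20 -> local delivery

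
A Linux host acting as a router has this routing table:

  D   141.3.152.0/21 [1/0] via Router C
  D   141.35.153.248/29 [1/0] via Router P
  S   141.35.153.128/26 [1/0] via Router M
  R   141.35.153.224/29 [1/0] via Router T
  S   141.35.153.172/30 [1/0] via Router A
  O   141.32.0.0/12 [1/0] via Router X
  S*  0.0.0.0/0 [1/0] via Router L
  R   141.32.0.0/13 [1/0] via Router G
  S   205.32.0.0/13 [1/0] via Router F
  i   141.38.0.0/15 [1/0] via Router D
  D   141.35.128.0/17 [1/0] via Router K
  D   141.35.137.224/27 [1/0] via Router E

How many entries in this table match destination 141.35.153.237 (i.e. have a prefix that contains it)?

4

Prefixes containing 141.35.153.237:
  0.0.0.0/0 (default, matches everything)
  141.32.0.0/12 (141.32.0.0 - 141.47.255.255)
  141.32.0.0/13 (141.32.0.0 - 141.39.255.255)
  141.35.128.0/17 (141.35.128.0 - 141.35.255.255)
Total matching entries: 4.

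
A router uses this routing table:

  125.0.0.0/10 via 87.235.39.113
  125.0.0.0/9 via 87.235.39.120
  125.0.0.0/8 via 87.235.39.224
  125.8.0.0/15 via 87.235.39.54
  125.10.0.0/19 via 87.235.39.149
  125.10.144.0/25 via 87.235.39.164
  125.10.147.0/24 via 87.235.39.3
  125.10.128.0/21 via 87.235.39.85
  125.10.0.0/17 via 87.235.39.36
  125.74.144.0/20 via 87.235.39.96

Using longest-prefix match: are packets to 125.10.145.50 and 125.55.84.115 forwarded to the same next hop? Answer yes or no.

125.10.145.50: longest match 125.0.0.0/10 -> 87.235.39.113
125.55.84.115: longest match 125.0.0.0/10 -> 87.235.39.113

yes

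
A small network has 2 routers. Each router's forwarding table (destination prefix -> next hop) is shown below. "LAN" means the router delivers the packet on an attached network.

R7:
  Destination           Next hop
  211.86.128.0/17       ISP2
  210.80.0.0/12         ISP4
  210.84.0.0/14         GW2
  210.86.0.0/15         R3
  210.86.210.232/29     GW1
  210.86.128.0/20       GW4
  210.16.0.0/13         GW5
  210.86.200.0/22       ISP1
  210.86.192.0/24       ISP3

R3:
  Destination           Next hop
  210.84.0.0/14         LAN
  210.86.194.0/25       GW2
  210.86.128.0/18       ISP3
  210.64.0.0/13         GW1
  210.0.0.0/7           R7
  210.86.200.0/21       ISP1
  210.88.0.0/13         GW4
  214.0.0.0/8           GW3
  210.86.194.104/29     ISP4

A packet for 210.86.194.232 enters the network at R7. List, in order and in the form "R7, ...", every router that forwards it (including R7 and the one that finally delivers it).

At R7: longest match for 210.86.194.232 is 210.86.0.0/15 -> R3
At R3: longest match for 210.86.194.232 is 210.84.0.0/14 -> LAN

R7, R3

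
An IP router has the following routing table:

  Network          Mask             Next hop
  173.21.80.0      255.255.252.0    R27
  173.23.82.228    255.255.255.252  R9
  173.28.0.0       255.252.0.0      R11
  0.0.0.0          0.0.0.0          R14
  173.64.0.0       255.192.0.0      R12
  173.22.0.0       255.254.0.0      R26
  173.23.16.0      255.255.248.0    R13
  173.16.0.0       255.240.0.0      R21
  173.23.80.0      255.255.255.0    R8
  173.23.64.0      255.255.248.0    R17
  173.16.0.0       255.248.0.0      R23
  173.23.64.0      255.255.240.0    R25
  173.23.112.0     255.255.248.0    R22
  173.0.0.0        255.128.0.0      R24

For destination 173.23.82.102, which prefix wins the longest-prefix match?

Entries matching 173.23.82.102:
  0.0.0.0/0 (default, matches everything)
  173.0.0.0/9 (173.0.0.0 - 173.127.255.255)
  173.16.0.0/12 (173.16.0.0 - 173.31.255.255)
  173.16.0.0/13 (173.16.0.0 - 173.23.255.255)
  173.22.0.0/15 (173.22.0.0 - 173.23.255.255)
Most specific is 173.22.0.0/15.

173.22.0.0/15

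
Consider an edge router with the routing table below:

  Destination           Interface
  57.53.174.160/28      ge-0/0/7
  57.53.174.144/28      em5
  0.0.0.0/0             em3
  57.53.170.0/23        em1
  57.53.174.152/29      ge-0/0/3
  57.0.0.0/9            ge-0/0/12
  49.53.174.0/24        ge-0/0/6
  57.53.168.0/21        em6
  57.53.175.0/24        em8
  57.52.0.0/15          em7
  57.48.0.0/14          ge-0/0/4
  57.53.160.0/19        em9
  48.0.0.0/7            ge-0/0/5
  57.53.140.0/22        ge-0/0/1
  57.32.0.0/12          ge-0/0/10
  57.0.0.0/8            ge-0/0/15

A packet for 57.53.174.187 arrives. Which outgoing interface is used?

em6

Routes whose prefix contains 57.53.174.187:
  0.0.0.0/0 (default, matches everything) -> em3
  57.0.0.0/8 (57.0.0.0 - 57.255.255.255) -> ge-0/0/15
  57.0.0.0/9 (57.0.0.0 - 57.127.255.255) -> ge-0/0/12
  57.52.0.0/15 (57.52.0.0 - 57.53.255.255) -> em7
  57.53.160.0/19 (57.53.160.0 - 57.53.191.255) -> em9
  57.53.168.0/21 (57.53.168.0 - 57.53.175.255) -> em6
More-specific entries that do NOT match:
  57.53.174.152/29 (57.53.174.152 - 57.53.174.159) does not contain 57.53.174.187
  57.53.174.160/28 (57.53.174.160 - 57.53.174.175) does not contain 57.53.174.187
  57.53.174.144/28 (57.53.174.144 - 57.53.174.159) does not contain 57.53.174.187
  49.53.174.0/24 (49.53.174.0 - 49.53.174.255) does not contain 57.53.174.187
  57.53.175.0/24 (57.53.175.0 - 57.53.175.255) does not contain 57.53.174.187
  57.53.170.0/23 (57.53.170.0 - 57.53.171.255) does not contain 57.53.174.187
  57.53.140.0/22 (57.53.140.0 - 57.53.143.255) does not contain 57.53.174.187
Longest matching prefix is /21 -> interface em6.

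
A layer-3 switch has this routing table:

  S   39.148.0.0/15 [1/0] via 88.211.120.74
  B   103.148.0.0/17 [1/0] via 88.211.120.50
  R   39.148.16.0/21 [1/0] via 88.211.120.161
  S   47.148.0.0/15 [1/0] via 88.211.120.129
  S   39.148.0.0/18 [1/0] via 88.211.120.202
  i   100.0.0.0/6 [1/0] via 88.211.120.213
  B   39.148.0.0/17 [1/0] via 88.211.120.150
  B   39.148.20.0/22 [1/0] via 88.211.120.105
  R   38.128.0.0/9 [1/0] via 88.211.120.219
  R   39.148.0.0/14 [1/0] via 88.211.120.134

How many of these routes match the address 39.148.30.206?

Prefixes containing 39.148.30.206:
  39.148.0.0/14 (39.148.0.0 - 39.151.255.255)
  39.148.0.0/15 (39.148.0.0 - 39.149.255.255)
  39.148.0.0/17 (39.148.0.0 - 39.148.127.255)
  39.148.0.0/18 (39.148.0.0 - 39.148.63.255)
Total matching entries: 4.

4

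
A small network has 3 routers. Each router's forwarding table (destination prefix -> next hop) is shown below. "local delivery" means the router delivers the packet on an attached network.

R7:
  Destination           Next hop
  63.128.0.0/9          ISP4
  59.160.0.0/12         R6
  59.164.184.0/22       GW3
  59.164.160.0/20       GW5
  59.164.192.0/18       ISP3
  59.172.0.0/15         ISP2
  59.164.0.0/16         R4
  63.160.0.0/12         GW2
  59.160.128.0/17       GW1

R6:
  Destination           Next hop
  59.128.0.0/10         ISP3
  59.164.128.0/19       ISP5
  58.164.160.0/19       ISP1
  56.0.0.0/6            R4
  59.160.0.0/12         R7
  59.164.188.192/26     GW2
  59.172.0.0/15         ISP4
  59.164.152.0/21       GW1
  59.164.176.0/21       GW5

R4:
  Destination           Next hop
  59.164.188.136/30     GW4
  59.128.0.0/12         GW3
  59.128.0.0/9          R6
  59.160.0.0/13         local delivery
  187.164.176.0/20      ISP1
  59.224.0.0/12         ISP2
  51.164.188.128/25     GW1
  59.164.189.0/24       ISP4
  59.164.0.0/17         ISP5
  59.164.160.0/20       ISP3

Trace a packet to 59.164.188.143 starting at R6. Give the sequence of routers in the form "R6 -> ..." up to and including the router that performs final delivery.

At R6: longest match for 59.164.188.143 is 59.160.0.0/12 -> R7
At R7: longest match for 59.164.188.143 is 59.164.0.0/16 -> R4
At R4: longest match for 59.164.188.143 is 59.160.0.0/13 -> local delivery

R6 -> R7 -> R4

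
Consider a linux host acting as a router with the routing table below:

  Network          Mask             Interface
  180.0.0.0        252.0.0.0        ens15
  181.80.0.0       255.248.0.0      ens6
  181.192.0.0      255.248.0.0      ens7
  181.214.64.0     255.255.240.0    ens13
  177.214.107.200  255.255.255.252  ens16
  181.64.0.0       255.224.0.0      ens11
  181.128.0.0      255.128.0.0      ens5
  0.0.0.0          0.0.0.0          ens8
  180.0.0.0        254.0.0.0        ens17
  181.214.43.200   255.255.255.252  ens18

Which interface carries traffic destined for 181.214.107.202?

ens5

Routes whose prefix contains 181.214.107.202:
  0.0.0.0/0 (default, matches everything) -> ens8
  180.0.0.0/6 (180.0.0.0 - 183.255.255.255) -> ens15
  180.0.0.0/7 (180.0.0.0 - 181.255.255.255) -> ens17
  181.128.0.0/9 (181.128.0.0 - 181.255.255.255) -> ens5
More-specific entries that do NOT match:
  177.214.107.200/30 (177.214.107.200 - 177.214.107.203) does not contain 181.214.107.202
  181.214.43.200/30 (181.214.43.200 - 181.214.43.203) does not contain 181.214.107.202
  181.214.64.0/20 (181.214.64.0 - 181.214.79.255) does not contain 181.214.107.202
  181.80.0.0/13 (181.80.0.0 - 181.87.255.255) does not contain 181.214.107.202
  181.192.0.0/13 (181.192.0.0 - 181.199.255.255) does not contain 181.214.107.202
  181.64.0.0/11 (181.64.0.0 - 181.95.255.255) does not contain 181.214.107.202
Longest matching prefix is /9 -> interface ens5.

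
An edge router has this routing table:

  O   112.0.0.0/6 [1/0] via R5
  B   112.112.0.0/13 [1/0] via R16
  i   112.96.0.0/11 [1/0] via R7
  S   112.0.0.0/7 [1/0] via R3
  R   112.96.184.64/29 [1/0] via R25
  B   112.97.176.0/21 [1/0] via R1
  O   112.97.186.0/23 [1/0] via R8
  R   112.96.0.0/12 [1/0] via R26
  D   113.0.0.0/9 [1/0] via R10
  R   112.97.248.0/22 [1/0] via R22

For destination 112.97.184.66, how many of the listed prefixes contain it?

Prefixes containing 112.97.184.66:
  112.0.0.0/6 (112.0.0.0 - 115.255.255.255)
  112.0.0.0/7 (112.0.0.0 - 113.255.255.255)
  112.96.0.0/11 (112.96.0.0 - 112.127.255.255)
  112.96.0.0/12 (112.96.0.0 - 112.111.255.255)
Total matching entries: 4.

4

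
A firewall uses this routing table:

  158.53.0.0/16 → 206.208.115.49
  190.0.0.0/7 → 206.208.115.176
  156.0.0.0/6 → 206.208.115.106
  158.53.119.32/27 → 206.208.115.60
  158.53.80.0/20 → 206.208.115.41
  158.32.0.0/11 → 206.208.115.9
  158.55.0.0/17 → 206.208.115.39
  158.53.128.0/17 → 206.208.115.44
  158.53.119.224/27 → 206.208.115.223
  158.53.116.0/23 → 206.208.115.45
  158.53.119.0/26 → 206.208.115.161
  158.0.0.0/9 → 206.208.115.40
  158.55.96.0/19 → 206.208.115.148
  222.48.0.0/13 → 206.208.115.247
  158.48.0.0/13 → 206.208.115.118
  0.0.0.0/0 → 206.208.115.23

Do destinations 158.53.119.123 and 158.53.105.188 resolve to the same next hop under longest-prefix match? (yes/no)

158.53.119.123: longest match 158.53.0.0/16 -> 206.208.115.49
158.53.105.188: longest match 158.53.0.0/16 -> 206.208.115.49

yes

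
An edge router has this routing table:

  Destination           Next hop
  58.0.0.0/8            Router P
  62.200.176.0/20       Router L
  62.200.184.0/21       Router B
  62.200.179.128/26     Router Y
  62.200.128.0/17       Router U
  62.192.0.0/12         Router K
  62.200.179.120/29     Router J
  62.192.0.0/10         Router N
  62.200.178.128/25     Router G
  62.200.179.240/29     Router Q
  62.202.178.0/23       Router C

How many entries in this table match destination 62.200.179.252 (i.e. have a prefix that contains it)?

4

Prefixes containing 62.200.179.252:
  62.192.0.0/10 (62.192.0.0 - 62.255.255.255)
  62.192.0.0/12 (62.192.0.0 - 62.207.255.255)
  62.200.128.0/17 (62.200.128.0 - 62.200.255.255)
  62.200.176.0/20 (62.200.176.0 - 62.200.191.255)
Total matching entries: 4.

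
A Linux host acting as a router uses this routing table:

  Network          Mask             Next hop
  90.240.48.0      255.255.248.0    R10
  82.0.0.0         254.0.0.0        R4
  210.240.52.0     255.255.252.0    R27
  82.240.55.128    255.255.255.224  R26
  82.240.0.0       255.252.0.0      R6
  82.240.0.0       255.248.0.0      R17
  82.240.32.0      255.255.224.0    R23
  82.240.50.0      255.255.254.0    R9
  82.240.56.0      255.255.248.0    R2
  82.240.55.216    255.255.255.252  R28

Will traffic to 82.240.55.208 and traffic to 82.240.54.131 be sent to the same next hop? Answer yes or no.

82.240.55.208: longest match 82.240.32.0/19 -> R23
82.240.54.131: longest match 82.240.32.0/19 -> R23

yes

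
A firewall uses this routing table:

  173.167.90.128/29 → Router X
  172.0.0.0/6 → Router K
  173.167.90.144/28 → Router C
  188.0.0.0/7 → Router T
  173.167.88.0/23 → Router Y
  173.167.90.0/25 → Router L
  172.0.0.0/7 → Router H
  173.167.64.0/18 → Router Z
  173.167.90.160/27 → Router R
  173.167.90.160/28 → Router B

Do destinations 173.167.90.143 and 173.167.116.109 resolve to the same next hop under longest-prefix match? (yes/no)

173.167.90.143: longest match 173.167.64.0/18 -> Router Z
173.167.116.109: longest match 173.167.64.0/18 -> Router Z

yes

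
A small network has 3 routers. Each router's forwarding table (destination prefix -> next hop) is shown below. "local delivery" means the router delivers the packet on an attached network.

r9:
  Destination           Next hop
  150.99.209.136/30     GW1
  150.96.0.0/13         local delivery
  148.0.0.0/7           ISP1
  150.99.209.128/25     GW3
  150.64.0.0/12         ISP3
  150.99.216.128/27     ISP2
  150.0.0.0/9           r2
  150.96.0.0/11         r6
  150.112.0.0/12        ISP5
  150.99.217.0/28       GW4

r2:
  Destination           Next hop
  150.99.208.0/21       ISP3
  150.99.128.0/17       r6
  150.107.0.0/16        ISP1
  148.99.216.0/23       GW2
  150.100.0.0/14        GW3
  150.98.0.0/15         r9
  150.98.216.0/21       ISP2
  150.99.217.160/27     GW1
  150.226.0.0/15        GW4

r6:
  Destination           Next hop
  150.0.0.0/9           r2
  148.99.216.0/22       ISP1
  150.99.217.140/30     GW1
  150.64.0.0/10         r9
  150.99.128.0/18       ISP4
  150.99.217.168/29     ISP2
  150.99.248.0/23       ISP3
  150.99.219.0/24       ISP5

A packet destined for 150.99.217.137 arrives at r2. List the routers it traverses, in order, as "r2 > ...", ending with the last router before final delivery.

r2 > r6 > r9

At r2: longest match for 150.99.217.137 is 150.99.128.0/17 -> r6
At r6: longest match for 150.99.217.137 is 150.64.0.0/10 -> r9
At r9: longest match for 150.99.217.137 is 150.96.0.0/13 -> local delivery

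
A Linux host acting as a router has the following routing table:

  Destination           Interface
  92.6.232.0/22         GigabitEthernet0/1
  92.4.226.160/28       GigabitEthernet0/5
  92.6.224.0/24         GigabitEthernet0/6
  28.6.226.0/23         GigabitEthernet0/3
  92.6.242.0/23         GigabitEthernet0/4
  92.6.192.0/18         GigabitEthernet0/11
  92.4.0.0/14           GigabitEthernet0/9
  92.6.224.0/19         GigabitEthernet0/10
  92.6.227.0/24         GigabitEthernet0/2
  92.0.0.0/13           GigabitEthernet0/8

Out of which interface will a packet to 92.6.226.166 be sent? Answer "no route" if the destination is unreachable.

Routes whose prefix contains 92.6.226.166:
  92.0.0.0/13 (92.0.0.0 - 92.7.255.255) -> GigabitEthernet0/8
  92.4.0.0/14 (92.4.0.0 - 92.7.255.255) -> GigabitEthernet0/9
  92.6.192.0/18 (92.6.192.0 - 92.6.255.255) -> GigabitEthernet0/11
  92.6.224.0/19 (92.6.224.0 - 92.6.255.255) -> GigabitEthernet0/10
More-specific entries that do NOT match:
  92.4.226.160/28 (92.4.226.160 - 92.4.226.175) does not contain 92.6.226.166
  92.6.224.0/24 (92.6.224.0 - 92.6.224.255) does not contain 92.6.226.166
  92.6.227.0/24 (92.6.227.0 - 92.6.227.255) does not contain 92.6.226.166
  28.6.226.0/23 (28.6.226.0 - 28.6.227.255) does not contain 92.6.226.166
  92.6.242.0/23 (92.6.242.0 - 92.6.243.255) does not contain 92.6.226.166
  92.6.232.0/22 (92.6.232.0 - 92.6.235.255) does not contain 92.6.226.166
Longest matching prefix is /19 -> interface GigabitEthernet0/10.

GigabitEthernet0/10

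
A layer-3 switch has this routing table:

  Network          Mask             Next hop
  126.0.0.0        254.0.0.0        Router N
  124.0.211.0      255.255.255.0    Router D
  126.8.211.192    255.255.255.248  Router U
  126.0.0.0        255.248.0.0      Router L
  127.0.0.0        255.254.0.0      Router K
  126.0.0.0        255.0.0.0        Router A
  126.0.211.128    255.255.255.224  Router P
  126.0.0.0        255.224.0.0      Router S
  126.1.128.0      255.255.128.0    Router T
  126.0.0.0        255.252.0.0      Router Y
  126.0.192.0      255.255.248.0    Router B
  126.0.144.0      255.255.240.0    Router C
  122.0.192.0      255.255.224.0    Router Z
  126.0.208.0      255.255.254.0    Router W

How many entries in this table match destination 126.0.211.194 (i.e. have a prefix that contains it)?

Prefixes containing 126.0.211.194:
  126.0.0.0/7 (126.0.0.0 - 127.255.255.255)
  126.0.0.0/8 (126.0.0.0 - 126.255.255.255)
  126.0.0.0/11 (126.0.0.0 - 126.31.255.255)
  126.0.0.0/13 (126.0.0.0 - 126.7.255.255)
  126.0.0.0/14 (126.0.0.0 - 126.3.255.255)
Total matching entries: 5.

5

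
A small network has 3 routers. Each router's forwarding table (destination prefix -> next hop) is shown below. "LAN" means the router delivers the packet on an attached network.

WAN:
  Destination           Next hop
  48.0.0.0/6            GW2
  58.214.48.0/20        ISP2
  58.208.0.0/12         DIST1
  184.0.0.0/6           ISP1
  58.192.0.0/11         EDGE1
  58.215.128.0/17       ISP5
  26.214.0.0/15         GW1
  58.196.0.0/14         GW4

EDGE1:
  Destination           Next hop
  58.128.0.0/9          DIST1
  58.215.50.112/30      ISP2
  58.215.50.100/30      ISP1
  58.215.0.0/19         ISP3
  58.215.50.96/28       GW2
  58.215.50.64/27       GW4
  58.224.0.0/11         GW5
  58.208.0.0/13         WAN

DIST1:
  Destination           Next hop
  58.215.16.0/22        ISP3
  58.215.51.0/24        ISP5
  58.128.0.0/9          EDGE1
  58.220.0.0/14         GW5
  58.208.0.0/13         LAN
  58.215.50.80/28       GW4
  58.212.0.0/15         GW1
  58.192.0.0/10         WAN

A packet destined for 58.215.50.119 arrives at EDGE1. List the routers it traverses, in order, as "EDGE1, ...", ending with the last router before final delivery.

EDGE1, WAN, DIST1

At EDGE1: longest match for 58.215.50.119 is 58.208.0.0/13 -> WAN
At WAN: longest match for 58.215.50.119 is 58.208.0.0/12 -> DIST1
At DIST1: longest match for 58.215.50.119 is 58.208.0.0/13 -> LAN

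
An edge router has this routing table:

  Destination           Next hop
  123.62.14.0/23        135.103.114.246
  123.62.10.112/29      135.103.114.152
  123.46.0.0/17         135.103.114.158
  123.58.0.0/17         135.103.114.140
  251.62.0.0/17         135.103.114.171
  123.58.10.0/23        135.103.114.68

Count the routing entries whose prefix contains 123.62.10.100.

0

No listed prefix contains 123.62.10.100.
Total matching entries: 0.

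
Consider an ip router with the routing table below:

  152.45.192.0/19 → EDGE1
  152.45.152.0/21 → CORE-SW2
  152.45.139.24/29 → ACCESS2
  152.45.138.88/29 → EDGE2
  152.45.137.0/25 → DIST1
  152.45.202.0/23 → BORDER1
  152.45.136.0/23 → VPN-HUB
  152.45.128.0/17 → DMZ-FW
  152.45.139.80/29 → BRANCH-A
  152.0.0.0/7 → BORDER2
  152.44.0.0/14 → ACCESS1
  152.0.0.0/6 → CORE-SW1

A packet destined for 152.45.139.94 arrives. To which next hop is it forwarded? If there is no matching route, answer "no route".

DMZ-FW

Routes whose prefix contains 152.45.139.94:
  152.0.0.0/6 (152.0.0.0 - 155.255.255.255) -> CORE-SW1
  152.0.0.0/7 (152.0.0.0 - 153.255.255.255) -> BORDER2
  152.44.0.0/14 (152.44.0.0 - 152.47.255.255) -> ACCESS1
  152.45.128.0/17 (152.45.128.0 - 152.45.255.255) -> DMZ-FW
More-specific entries that do NOT match:
  152.45.139.24/29 (152.45.139.24 - 152.45.139.31) does not contain 152.45.139.94
  152.45.138.88/29 (152.45.138.88 - 152.45.138.95) does not contain 152.45.139.94
  152.45.139.80/29 (152.45.139.80 - 152.45.139.87) does not contain 152.45.139.94
  152.45.137.0/25 (152.45.137.0 - 152.45.137.127) does not contain 152.45.139.94
  152.45.202.0/23 (152.45.202.0 - 152.45.203.255) does not contain 152.45.139.94
  152.45.136.0/23 (152.45.136.0 - 152.45.137.255) does not contain 152.45.139.94
  152.45.152.0/21 (152.45.152.0 - 152.45.159.255) does not contain 152.45.139.94
  152.45.192.0/19 (152.45.192.0 - 152.45.223.255) does not contain 152.45.139.94
Longest matching prefix is /17 -> next hop DMZ-FW.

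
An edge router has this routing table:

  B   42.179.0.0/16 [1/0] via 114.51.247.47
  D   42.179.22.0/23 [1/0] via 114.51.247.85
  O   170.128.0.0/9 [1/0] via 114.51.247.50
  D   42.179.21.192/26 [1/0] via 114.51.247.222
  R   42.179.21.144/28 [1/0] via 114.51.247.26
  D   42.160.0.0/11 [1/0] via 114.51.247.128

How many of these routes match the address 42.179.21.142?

Prefixes containing 42.179.21.142:
  42.160.0.0/11 (42.160.0.0 - 42.191.255.255)
  42.179.0.0/16 (42.179.0.0 - 42.179.255.255)
Total matching entries: 2.

2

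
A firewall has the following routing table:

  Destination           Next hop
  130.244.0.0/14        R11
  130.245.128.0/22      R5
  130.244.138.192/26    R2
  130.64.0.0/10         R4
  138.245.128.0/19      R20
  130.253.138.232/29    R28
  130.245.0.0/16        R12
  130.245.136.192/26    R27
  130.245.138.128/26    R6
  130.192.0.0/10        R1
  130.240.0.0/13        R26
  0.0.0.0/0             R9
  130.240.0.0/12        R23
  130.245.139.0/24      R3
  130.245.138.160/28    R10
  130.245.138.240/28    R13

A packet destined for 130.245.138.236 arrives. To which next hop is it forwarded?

R12

Routes whose prefix contains 130.245.138.236:
  0.0.0.0/0 (default, matches everything) -> R9
  130.192.0.0/10 (130.192.0.0 - 130.255.255.255) -> R1
  130.240.0.0/12 (130.240.0.0 - 130.255.255.255) -> R23
  130.240.0.0/13 (130.240.0.0 - 130.247.255.255) -> R26
  130.244.0.0/14 (130.244.0.0 - 130.247.255.255) -> R11
  130.245.0.0/16 (130.245.0.0 - 130.245.255.255) -> R12
More-specific entries that do NOT match:
  130.253.138.232/29 (130.253.138.232 - 130.253.138.239) does not contain 130.245.138.236
  130.245.138.160/28 (130.245.138.160 - 130.245.138.175) does not contain 130.245.138.236
  130.245.138.240/28 (130.245.138.240 - 130.245.138.255) does not contain 130.245.138.236
  130.244.138.192/26 (130.244.138.192 - 130.244.138.255) does not contain 130.245.138.236
  130.245.136.192/26 (130.245.136.192 - 130.245.136.255) does not contain 130.245.138.236
  130.245.138.128/26 (130.245.138.128 - 130.245.138.191) does not contain 130.245.138.236
  130.245.139.0/24 (130.245.139.0 - 130.245.139.255) does not contain 130.245.138.236
  130.245.128.0/22 (130.245.128.0 - 130.245.131.255) does not contain 130.245.138.236
  138.245.128.0/19 (138.245.128.0 - 138.245.159.255) does not contain 130.245.138.236
Longest matching prefix is /16 -> next hop R12.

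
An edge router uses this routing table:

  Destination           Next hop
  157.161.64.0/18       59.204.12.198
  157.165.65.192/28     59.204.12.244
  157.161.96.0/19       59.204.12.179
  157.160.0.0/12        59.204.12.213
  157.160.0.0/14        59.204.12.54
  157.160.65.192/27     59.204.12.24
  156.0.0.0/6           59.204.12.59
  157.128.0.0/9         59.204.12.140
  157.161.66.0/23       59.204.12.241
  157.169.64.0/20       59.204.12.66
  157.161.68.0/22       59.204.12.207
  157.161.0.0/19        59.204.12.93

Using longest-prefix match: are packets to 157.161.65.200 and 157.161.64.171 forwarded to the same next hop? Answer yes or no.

yes

157.161.65.200: longest match 157.161.64.0/18 -> 59.204.12.198
157.161.64.171: longest match 157.161.64.0/18 -> 59.204.12.198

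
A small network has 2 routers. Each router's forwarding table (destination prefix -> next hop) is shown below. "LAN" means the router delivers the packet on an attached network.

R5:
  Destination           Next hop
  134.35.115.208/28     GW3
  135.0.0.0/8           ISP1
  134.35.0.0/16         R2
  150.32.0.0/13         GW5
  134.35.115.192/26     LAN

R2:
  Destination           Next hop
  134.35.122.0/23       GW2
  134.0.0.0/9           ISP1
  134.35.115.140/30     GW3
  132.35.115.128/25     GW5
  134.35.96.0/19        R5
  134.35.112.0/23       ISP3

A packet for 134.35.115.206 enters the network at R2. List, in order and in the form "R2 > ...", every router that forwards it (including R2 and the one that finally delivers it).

At R2: longest match for 134.35.115.206 is 134.35.96.0/19 -> R5
At R5: longest match for 134.35.115.206 is 134.35.115.192/26 -> LAN

R2 > R5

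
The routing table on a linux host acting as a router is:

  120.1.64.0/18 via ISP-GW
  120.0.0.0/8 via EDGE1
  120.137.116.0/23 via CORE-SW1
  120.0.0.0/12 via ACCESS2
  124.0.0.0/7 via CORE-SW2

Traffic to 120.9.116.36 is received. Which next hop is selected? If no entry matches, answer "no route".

ACCESS2

Routes whose prefix contains 120.9.116.36:
  120.0.0.0/8 (120.0.0.0 - 120.255.255.255) -> EDGE1
  120.0.0.0/12 (120.0.0.0 - 120.15.255.255) -> ACCESS2
More-specific entries that do NOT match:
  120.137.116.0/23 (120.137.116.0 - 120.137.117.255) does not contain 120.9.116.36
  120.1.64.0/18 (120.1.64.0 - 120.1.127.255) does not contain 120.9.116.36
Longest matching prefix is /12 -> next hop ACCESS2.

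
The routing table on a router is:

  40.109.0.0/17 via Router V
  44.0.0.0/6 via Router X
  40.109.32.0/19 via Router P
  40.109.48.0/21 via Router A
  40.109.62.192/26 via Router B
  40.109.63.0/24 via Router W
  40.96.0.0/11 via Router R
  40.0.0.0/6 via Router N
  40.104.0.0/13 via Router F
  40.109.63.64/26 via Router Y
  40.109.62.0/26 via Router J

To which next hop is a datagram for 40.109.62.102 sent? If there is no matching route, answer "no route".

Router P

Routes whose prefix contains 40.109.62.102:
  40.0.0.0/6 (40.0.0.0 - 43.255.255.255) -> Router N
  40.96.0.0/11 (40.96.0.0 - 40.127.255.255) -> Router R
  40.104.0.0/13 (40.104.0.0 - 40.111.255.255) -> Router F
  40.109.0.0/17 (40.109.0.0 - 40.109.127.255) -> Router V
  40.109.32.0/19 (40.109.32.0 - 40.109.63.255) -> Router P
More-specific entries that do NOT match:
  40.109.62.192/26 (40.109.62.192 - 40.109.62.255) does not contain 40.109.62.102
  40.109.63.64/26 (40.109.63.64 - 40.109.63.127) does not contain 40.109.62.102
  40.109.62.0/26 (40.109.62.0 - 40.109.62.63) does not contain 40.109.62.102
  40.109.63.0/24 (40.109.63.0 - 40.109.63.255) does not contain 40.109.62.102
  40.109.48.0/21 (40.109.48.0 - 40.109.55.255) does not contain 40.109.62.102
Longest matching prefix is /19 -> next hop Router P.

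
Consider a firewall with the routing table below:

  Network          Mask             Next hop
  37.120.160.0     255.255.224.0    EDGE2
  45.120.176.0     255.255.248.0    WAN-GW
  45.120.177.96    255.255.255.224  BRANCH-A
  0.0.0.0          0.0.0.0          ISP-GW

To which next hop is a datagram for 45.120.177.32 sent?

WAN-GW

Routes whose prefix contains 45.120.177.32:
  0.0.0.0/0 (default, matches everything) -> ISP-GW
  45.120.176.0/21 (45.120.176.0 - 45.120.183.255) -> WAN-GW
More-specific entries that do NOT match:
  45.120.177.96/27 (45.120.177.96 - 45.120.177.127) does not contain 45.120.177.32
Longest matching prefix is /21 -> next hop WAN-GW.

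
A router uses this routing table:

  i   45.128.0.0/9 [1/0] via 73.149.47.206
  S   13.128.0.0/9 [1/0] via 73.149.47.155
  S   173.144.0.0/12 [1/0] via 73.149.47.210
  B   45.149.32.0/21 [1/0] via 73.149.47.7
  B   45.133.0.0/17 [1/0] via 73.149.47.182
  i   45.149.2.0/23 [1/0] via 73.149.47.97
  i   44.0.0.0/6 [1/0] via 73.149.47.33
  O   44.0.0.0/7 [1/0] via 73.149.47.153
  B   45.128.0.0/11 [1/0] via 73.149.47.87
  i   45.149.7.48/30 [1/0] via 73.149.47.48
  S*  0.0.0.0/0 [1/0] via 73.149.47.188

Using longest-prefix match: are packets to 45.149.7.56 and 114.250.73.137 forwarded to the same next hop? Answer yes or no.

no

45.149.7.56: longest match 45.128.0.0/11 -> 73.149.47.87
114.250.73.137: longest match 0.0.0.0/0 -> 73.149.47.188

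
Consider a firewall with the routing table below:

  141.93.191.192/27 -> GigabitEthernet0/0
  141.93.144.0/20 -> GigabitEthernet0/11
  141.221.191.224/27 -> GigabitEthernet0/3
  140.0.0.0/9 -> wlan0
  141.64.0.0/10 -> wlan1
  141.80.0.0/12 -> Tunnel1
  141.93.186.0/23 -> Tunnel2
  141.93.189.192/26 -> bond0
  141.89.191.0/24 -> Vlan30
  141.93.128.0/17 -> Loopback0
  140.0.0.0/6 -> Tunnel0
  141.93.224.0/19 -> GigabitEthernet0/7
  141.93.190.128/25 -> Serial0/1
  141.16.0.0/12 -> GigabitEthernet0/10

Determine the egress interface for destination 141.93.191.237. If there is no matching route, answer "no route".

Routes whose prefix contains 141.93.191.237:
  140.0.0.0/6 (140.0.0.0 - 143.255.255.255) -> Tunnel0
  141.64.0.0/10 (141.64.0.0 - 141.127.255.255) -> wlan1
  141.80.0.0/12 (141.80.0.0 - 141.95.255.255) -> Tunnel1
  141.93.128.0/17 (141.93.128.0 - 141.93.255.255) -> Loopback0
More-specific entries that do NOT match:
  141.93.191.192/27 (141.93.191.192 - 141.93.191.223) does not contain 141.93.191.237
  141.221.191.224/27 (141.221.191.224 - 141.221.191.255) does not contain 141.93.191.237
  141.93.189.192/26 (141.93.189.192 - 141.93.189.255) does not contain 141.93.191.237
  141.93.190.128/25 (141.93.190.128 - 141.93.190.255) does not contain 141.93.191.237
  141.89.191.0/24 (141.89.191.0 - 141.89.191.255) does not contain 141.93.191.237
  141.93.186.0/23 (141.93.186.0 - 141.93.187.255) does not contain 141.93.191.237
  141.93.144.0/20 (141.93.144.0 - 141.93.159.255) does not contain 141.93.191.237
  141.93.224.0/19 (141.93.224.0 - 141.93.255.255) does not contain 141.93.191.237
Longest matching prefix is /17 -> interface Loopback0.

Loopback0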